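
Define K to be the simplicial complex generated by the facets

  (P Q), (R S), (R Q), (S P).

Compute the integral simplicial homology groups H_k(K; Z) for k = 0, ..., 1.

H_0 = Z,  H_1 = Z.

We work with the vertex ordering P < Q < R < S. The simplices of K, each written with vertices in increasing order, are:

  0-simplices (4): P, Q, R, S
  1-simplices (4): PQ, PS, QR, RS

giving chain groups C_0 ≅ Z^4, C_1 ≅ Z^4.

Boundary ∂_1: C_1 → C_0 sends each edge [p,q] (with p < q) to q − p. For instance
  ∂PS = S − P.
This gives a 4×4 integer matrix of rank 3; reducing to Smith normal form yields diagonal entries (1,1,1).

Now H_k = ker ∂_k / im ∂_{k+1}, so:

  H_0: rank C_0 − rank ∂_1 = 4 − 3 = 1, and the invariant factors of ∂_1 are all 1, so H_0 ≅ Z.
  H_1: rank ker ∂_1 − rank ∂_2 = (4 − 3) − 0 = 1, and there is no ∂_2, so H_1 ≅ Z.

As a check, the Euler characteristic is 4 − 4 = 0, which agrees with 1 − 1 = 0.
(K is a triangulation of the circle S^1.)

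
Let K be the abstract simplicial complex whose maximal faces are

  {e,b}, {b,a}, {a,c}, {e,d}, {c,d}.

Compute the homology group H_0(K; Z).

Take the total order a < b < c < d < e on the vertex set. Then K (dimension 1) consists of the simplices:

  0-simplices (5): a, b, c, d, e
  1-simplices (5): ab, ac, be, cd, de

Hence C_0 ≅ Z^5, C_1 ≅ Z^5.

Boundary ∂_1: C_1 → C_0 maps an edge to its endpoints' difference, ∂[p,q] = q − p.
This gives a 5×5 integer matrix of rank 4; reducing to Smith normal form yields diagonal entries (1,1,1,1).

Now H_k = ker ∂_k / im ∂_{k+1}, so:

  H_0: rank C_0 − rank ∂_1 = 5 − 4 = 1, and the invariant factors of ∂_1 are all 1, so H_0 = Z.

H_0 ≅ Z.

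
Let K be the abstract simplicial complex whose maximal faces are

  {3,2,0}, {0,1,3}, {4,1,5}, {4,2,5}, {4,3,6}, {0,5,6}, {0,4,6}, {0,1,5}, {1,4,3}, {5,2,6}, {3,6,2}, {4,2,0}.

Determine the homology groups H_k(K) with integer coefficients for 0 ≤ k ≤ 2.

Take the total order 0 < 1 < 2 < 3 < 4 < 5 < 6 on the vertex set. Then K (dimension 2) consists of the simplices:

  0-simplices (7): [0], [1], [2], [3], [4], [5], [6]
  1-simplices (18): [0,1], [0,2], [0,3], [0,4], [0,5], [0,6], [1,3], [1,4], [1,5], [2,3], [2,4], [2,5], [2,6], [3,4], [3,6], [4,5], [4,6], [5,6]
  2-simplices (12): [0,1,3], [0,1,5], [0,2,3], [0,2,4], [0,4,6], [0,5,6], [1,3,4], [1,4,5], [2,3,6], [2,4,5], [2,5,6], [3,4,6]

so the chain groups are C_0 ≅ Z^7, C_1 ≅ Z^18, C_2 ≅ Z^12.

The boundary map ∂_1: C_1 → C_0 sends each edge [p,q] (with p < q) to q − p. For instance
  ∂[1,5] = [5] − [1].
The 7×18 boundary matrix has rank 6 and Smith normal form diag(1,1,1,1,1,1).

The boundary map ∂_2: C_2 → C_1 maps a triangle to the signed sum of its edges. For instance
  ∂[0,2,4] = [2,4] − [0,4] + [0,2],
  ∂[0,1,5] = [1,5] − [0,5] + [0,1].
The 18×12 boundary matrix has rank 12 and Smith normal form diag(1,1,1,1,1,1,1,1,1,1,1,2).

Now H_k = ker ∂_k / im ∂_{k+1}, so:

  H_0: rank C_0 − rank ∂_1 = 7 − 6 = 1, and the invariant factors of ∂_1 are all 1, so H_0 = Z.
  H_1: rank ker ∂_1 − rank ∂_2 = (18 − 6) − 12 = 0, and ∂_2 has invariant factor 2 > 1, so H_1 = Z/2.
  H_2: rank ker ∂_2 − rank ∂_3 = (12 − 12) − 0 = 0, and there is no ∂_3, so H_2 = 0.

As a check, the Euler characteristic is 7 − 18 + 12 = 1, which agrees with 1 − 0 + 0 = 1.

H_0 ≅ Z,  H_1 ≅ Z/2,  H_2 = 0.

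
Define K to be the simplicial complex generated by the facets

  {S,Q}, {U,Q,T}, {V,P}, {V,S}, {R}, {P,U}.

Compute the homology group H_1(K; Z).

H_1 = Z.

We work with the vertex ordering P < Q < R < S < T < U < V. The simplices of K, each written with vertices in increasing order, are:

  0-simplices (7): P, Q, R, S, T, U, V
  1-simplices (7): PU, PV, QS, QT, QU, SV, TU
  2-simplices (1): QTU

Hence C_0 ≅ Z^7, C_1 ≅ Z^7, C_2 ≅ Z^1.

∂_1: C_1 → C_0 sends each edge [p,q] (with p < q) to q − p. For instance
  ∂TU = U − T.
As a 7×7 matrix over Z this has rank 5, with invariant factors (1,1,1,1,1).

The boundary map ∂_2: C_2 → C_1 maps a triangle to the signed sum of its edges. For instance
  ∂QTU = TU − QU + QT.
The resulting 7×1 matrix has rank 1, and its Smith normal form has invariant factors (1).

Reading off H_k = ker ∂_k / im ∂_{k+1}:

  H_1: rank ker ∂_1 − rank ∂_2 = (7 − 5) − 1 = 1, and the invariant factors of ∂_2 are all 1, so H_1 ≅ Z.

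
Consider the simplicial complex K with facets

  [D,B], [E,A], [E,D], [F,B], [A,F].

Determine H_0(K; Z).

H_0 ≅ Z.

Take the total order A < B < D < E < F on the vertex set. Then K (dimension 1) consists of the simplices:

  0-simplices (5): A, B, D, E, F
  1-simplices (5): AE, AF, BD, BF, DE

so the chain groups are C_0 ≅ Z^5, C_1 ≅ Z^5.

∂_1: C_1 → C_0 is given by ∂[p,q] = [q] − [p]. For instance
  ∂AF = F − A.
The resulting 5×5 matrix has rank 4, and its Smith normal form has invariant factors (1,1,1,1).

Computing H_k = (kernel of ∂_k) / (image of ∂_{k+1}):

  H_0: rank C_0 − rank ∂_1 = 5 − 4 = 1, and the invariant factors of ∂_1 are all 1, so H_0 ≅ Z.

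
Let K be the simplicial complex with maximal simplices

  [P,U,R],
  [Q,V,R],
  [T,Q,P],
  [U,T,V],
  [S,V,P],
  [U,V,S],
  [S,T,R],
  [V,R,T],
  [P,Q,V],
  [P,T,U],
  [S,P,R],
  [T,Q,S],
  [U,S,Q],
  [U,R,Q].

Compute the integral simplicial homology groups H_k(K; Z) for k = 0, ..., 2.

Fix the vertex order P < Q < R < S < T < U < V and write every simplex with vertices in increasing order. Then dim K = 2 and the simplices of K are:

  0-simplices (7): P, Q, R, S, T, U, V
  1-simplices (21): PQ, PR, PS, PT, PU, PV, QR, QS, QT, QU, QV, RS, RT, RU, RV, ST, SU, SV, TU, TV, UV
  2-simplices (14): PQT, PQV, PRS, PRU, PSV, PTU, QRU, QRV, QST, QSU, RST, RTV, SUV, TUV

giving chain groups C_0 ≅ Z^7, C_1 ≅ Z^21, C_2 ≅ Z^14.

The boundary map ∂_1: C_1 → C_0 sends each edge [p,q] (with p < q) to q − p. For instance
  ∂QU = U − Q.
The resulting 7×21 matrix has rank 6, and its Smith normal form has invariant factors (1,1,1,1,1,1).

The boundary map ∂_2: C_2 → C_1 acts by ∂[p,q,r] = [q,r] − [p,r] + [p,q]. For instance
  ∂SUV = UV − SV + SU,
  ∂PQT = QT − PT + PQ.
As a 21×14 matrix over Z this has rank 13, with invariant factors (1,1,1,1,1,1,1,1,1,1,1,1,1).

Now H_k = ker ∂_k / im ∂_{k+1}, so:

  H_0: rank C_0 − rank ∂_1 = 7 − 6 = 1, and the invariant factors of ∂_1 are all 1, so H_0 = Z.
  H_1: rank ker ∂_1 − rank ∂_2 = (21 − 6) − 13 = 2, and the invariant factors of ∂_2 are all 1, so H_1 = Z^2.
  H_2: rank ker ∂_2 − rank ∂_3 = (14 − 13) − 0 = 1, and there is no ∂_3, so H_2 = Z.

H_0 = Z,  H_1 = Z^2,  H_2 = Z.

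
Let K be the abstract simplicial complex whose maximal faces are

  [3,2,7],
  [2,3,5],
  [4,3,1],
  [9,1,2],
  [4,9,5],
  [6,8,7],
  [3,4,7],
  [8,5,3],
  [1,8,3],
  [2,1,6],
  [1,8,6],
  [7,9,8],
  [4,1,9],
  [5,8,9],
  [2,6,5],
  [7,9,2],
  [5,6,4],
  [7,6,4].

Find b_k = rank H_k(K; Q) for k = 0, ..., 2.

We work with the vertex ordering 1 < 2 < 3 < 4 < 5 < 6 < 7 < 8 < 9. The simplices of K, each written with vertices in increasing order, are:

  0-simplices (9): [1], [2], [3], [4], [5], [6], [7], [8], [9]
  1-simplices (27): (27 of them)
  2-simplices (18): [1,2,6], [1,2,9], [1,3,4], [1,3,8], [1,4,9], [1,6,8], [2,3,5], [2,3,7], [2,5,6], [2,7,9], [3,4,7], [3,5,8], [4,5,6], [4,5,9], [4,6,7], [5,8,9], [6,7,8], [7,8,9]

so the chain groups are C_0 ≅ Z^9, C_1 ≅ Z^27, C_2 ≅ Z^18.

∂_1: C_1 → C_0 is given by ∂[p,q] = [q] − [p].
As a 9×27 matrix over Z this has rank 8, with invariant factors (1,1,1,1,1,1,1,1).

Boundary ∂_2: C_2 → C_1 maps a triangle to the signed sum of its edges. For instance
  ∂[3,5,8] = [5,8] − [3,8] + [3,5],
  ∂[1,2,9] = [2,9] − [1,9] + [1,2].
The resulting 27×18 matrix has rank 17, and its Smith normal form has invariant factors (1,1,1,1,1,1,1,1,1,1,1,1,1,1,1,1,1).

From H_k ≅ ker(∂_k) / im(∂_{k+1}) we obtain:

  H_0: rank C_0 − rank ∂_1 = 9 − 8 = 1, and the invariant factors of ∂_1 are all 1, so H_0 = Z.
  H_1: rank ker ∂_1 − rank ∂_2 = (27 − 8) − 17 = 2, and the invariant factors of ∂_2 are all 1, so H_1 = Z^2.
  H_2: rank ker ∂_2 − rank ∂_3 = (18 − 17) − 0 = 1, and there is no ∂_3, so H_2 = Z.

As a check, the Euler characteristic is 9 − 27 + 18 = 0, which agrees with 1 − 2 + 1 = 0.

Hence the Betti numbers are b_0 = 1, b_1 = 2, b_2 = 1.

b_0 = 1, b_1 = 2, b_2 = 1.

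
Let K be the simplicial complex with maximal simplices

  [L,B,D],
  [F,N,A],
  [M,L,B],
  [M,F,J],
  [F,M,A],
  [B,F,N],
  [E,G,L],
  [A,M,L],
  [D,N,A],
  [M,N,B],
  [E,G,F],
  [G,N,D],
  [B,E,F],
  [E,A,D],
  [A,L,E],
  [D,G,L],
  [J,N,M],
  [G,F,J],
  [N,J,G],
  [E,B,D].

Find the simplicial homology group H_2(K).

H_2 = 0.

Fix the vertex order A < B < D < E < F < G < J < L < M < N and write every simplex with vertices in increasing order. Then dim K = 2 and the simplices of K are:

  0-simplices (10): A, B, D, E, F, G, J, L, M, N
  1-simplices (30): AD, AE, AF, AL, AM, AN, BD, BE, BF, BL, BM, BN, DE, DG, DL, DN, EF, EG, EL, FG, FJ, FM, FN, GJ, GL, GN, JM, JN, LM, MN
  2-simplices (20): ADE, ADN, AEL, AFM, AFN, ALM, BDE, BDL, BEF, BFN, BLM, BMN, DGL, DGN, EFG, EGL, FGJ, FJM, GJN, JMN

so the chain groups are C_0 ≅ Z^10, C_1 ≅ Z^30, C_2 ≅ Z^20.

∂_1: C_1 → C_0 sends each edge [p,q] (with p < q) to q − p.
The 10×30 boundary matrix has rank 9 and Smith normal form diag(1,1,1,1,1,1,1,1,1).

∂_2: C_2 → C_1 maps a triangle to the signed sum of its edges. For instance
  ∂BDL = DL − BL + BD,
  ∂AFM = FM − AM + AF.
As a 30×20 matrix over Z this has rank 20, with invariant factors (1,1,1,1,1,1,1,1,1,1,1,1,1,1,1,1,1,1,1,2).

From H_k ≅ ker(∂_k) / im(∂_{k+1}) we obtain:

  H_2: rank ker ∂_2 − rank ∂_3 = (20 − 20) − 0 = 0, and there is no ∂_3, so H_2 = 0.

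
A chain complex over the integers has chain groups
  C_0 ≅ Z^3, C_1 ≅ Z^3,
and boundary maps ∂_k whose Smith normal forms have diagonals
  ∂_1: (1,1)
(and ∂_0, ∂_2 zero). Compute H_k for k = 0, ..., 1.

H_0 = Z,  H_1 = Z.

H_0: b_0 = 3 − 0 − 2 = 1; torsion from ∂_1 factors > 1: none. So H_0 = Z.
H_1: b_1 = 3 − 2 − 0 = 1; torsion from ∂_2 factors > 1: none. So H_1 = Z.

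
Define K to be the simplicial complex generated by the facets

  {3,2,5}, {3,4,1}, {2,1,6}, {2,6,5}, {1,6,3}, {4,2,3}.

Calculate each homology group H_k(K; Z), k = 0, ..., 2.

We work with the vertex ordering 1 < 2 < 3 < 4 < 5 < 6. The simplices of K, each written with vertices in increasing order, are:

  0-simplices (6): [1], [2], [3], [4], [5], [6]
  1-simplices (12): [1,2], [1,3], [1,4], [1,6], [2,3], [2,4], [2,5], [2,6], [3,4], [3,5], [3,6], [5,6]
  2-simplices (6): [1,2,6], [1,3,4], [1,3,6], [2,3,4], [2,3,5], [2,5,6]

giving chain groups C_0 ≅ Z^6, C_1 ≅ Z^12, C_2 ≅ Z^6.

Boundary ∂_1: C_1 → C_0 is given by ∂[p,q] = [q] − [p]. For instance
  ∂[2,5] = [5] − [2].
This gives a 6×12 integer matrix of rank 5; reducing to Smith normal form yields diagonal entries (1,1,1,1,1).

∂_2: C_2 → C_1 acts by ∂[p,q,r] = [q,r] − [p,r] + [p,q]. For instance
  ∂[1,3,4] = [3,4] − [1,4] + [1,3],
  ∂[2,3,4] = [3,4] − [2,4] + [2,3].
The resulting 12×6 matrix has rank 6, and its Smith normal form has invariant factors (1,1,1,1,1,1).

From H_k ≅ ker(∂_k) / im(∂_{k+1}) we obtain:

  H_0: rank C_0 − rank ∂_1 = 6 − 5 = 1, and the invariant factors of ∂_1 are all 1, so H_0 ≅ Z.
  H_1: rank ker ∂_1 − rank ∂_2 = (12 − 5) − 6 = 1, and the invariant factors of ∂_2 are all 1, so H_1 ≅ Z.
  H_2: rank ker ∂_2 − rank ∂_3 = (6 − 6) − 0 = 0, and there is no ∂_3, so H_2 ≅ 0.

(K is a triangulation of the cylinder S^1 x I.)

H_0 ≅ Z,  H_1 ≅ Z,  H_2 = 0.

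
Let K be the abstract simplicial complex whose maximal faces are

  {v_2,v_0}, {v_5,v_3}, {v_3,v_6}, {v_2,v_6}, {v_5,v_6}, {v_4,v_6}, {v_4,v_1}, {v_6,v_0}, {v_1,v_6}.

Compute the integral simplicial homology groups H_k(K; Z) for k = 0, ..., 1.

H_0 = Z,  H_1 = Z^3.

Fix the vertex order v_0 < v_1 < v_2 < v_3 < v_4 < v_5 < v_6 and write every simplex with vertices in increasing order. Then dim K = 1 and the simplices of K are:

  0-simplices (7): [v_0], [v_1], [v_2], [v_3], [v_4], [v_5], [v_6]
  1-simplices (9): [v_0,v_2], [v_0,v_6], [v_1,v_4], [v_1,v_6], [v_2,v_6], [v_3,v_5], [v_3,v_6], [v_4,v_6], [v_5,v_6]

Hence C_0 ≅ Z^7, C_1 ≅ Z^9.

The boundary map ∂_1: C_1 → C_0 is given by ∂[p,q] = [q] − [p].
As a 7×9 matrix over Z this has rank 6, with invariant factors (1,1,1,1,1,1).

Reading off H_k = ker ∂_k / im ∂_{k+1}:

  H_0: rank C_0 − rank ∂_1 = 7 − 6 = 1, and the invariant factors of ∂_1 are all 1, so H_0 ≅ Z.
  H_1: rank ker ∂_1 − rank ∂_2 = (9 − 6) − 0 = 3, and there is no ∂_2, so H_1 ≅ Z^3.

As a check, the Euler characteristic is 7 − 9 = -2, which agrees with 1 − 3 = -2.
(K is a triangulation of a wedge of 3 circles.)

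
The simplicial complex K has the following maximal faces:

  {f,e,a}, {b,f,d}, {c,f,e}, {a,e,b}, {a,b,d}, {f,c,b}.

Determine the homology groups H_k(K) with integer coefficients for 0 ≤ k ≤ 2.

H_0 ≅ Z,  H_1 ≅ Z,  H_2 = 0.

K has 6 vertices, 12 edges, 6 triangles.
rank ∂_0 = 0, rank ∂_1 = 5 ⇒ b_0 = 6 − 0 − 5 = 1; all invariant factors of ∂_1 are 1 so no torsion. So H_0 = Z.
rank ∂_1 = 5, rank ∂_2 = 6 ⇒ b_1 = 12 − 5 − 6 = 1; all invariant factors of ∂_2 are 1 so no torsion. So H_1 = Z.
rank ∂_2 = 6, rank ∂_3 = 0 ⇒ b_2 = 6 − 6 − 0 = 0. So H_2 = 0.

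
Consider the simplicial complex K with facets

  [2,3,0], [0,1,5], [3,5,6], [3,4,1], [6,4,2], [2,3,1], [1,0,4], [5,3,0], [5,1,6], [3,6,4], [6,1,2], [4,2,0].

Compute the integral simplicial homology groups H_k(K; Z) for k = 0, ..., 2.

K has 7 vertices, 18 edges, 12 triangles.
rank ∂_0 = 0, rank ∂_1 = 6 ⇒ b_0 = 7 − 0 − 6 = 1; all invariant factors of ∂_1 are 1 so no torsion. So H_0 ≅ Z.
rank ∂_1 = 6, rank ∂_2 = 12 ⇒ b_1 = 18 − 6 − 12 = 0; ∂_2 has invariant factor(s) [2] giving torsion. So H_1 ≅ Z/2.
rank ∂_2 = 12, rank ∂_3 = 0 ⇒ b_2 = 12 − 12 − 0 = 0. So H_2 ≅ 0.

H_0 ≅ Z,  H_1 ≅ Z/2,  H_2 = 0.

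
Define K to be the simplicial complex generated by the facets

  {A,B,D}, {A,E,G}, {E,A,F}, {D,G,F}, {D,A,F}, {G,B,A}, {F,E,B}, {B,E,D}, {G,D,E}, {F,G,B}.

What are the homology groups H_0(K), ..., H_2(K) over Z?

Take the total order A < B < D < E < F < G on the vertex set. Then K (dimension 2) consists of the simplices:

  0-simplices (6): A, B, D, E, F, G
  1-simplices (15): AB, AD, AE, AF, AG, BD, BE, BF, BG, DE, DF, DG, EF, EG, FG
  2-simplices (10): ABD, ABG, ADF, AEF, AEG, BDE, BEF, BFG, DEG, DFG

giving chain groups C_0 ≅ Z^6, C_1 ≅ Z^15, C_2 ≅ Z^10.

The boundary map ∂_1: C_1 → C_0 maps an edge to its endpoints' difference, ∂[p,q] = q − p.
As a 6×15 matrix over Z this has rank 5, with invariant factors (1,1,1,1,1).

The boundary map ∂_2: C_2 → C_1 sends each 2-simplex [p,q,r] to [q,r] − [p,r] + [p,q]. For instance
  ∂BEF = EF − BF + BE,
  ∂BDE = DE − BE + BD.
This gives a 15×10 integer matrix of rank 10; reducing to Smith normal form yields diagonal entries (1,1,1,1,1,1,1,1,1,2).

Now H_k = ker ∂_k / im ∂_{k+1}, so:

  H_0: rank C_0 − rank ∂_1 = 6 − 5 = 1, and the invariant factors of ∂_1 are all 1, so H_0 ≅ Z.
  H_1: rank ker ∂_1 − rank ∂_2 = (15 − 5) − 10 = 0, and ∂_2 has invariant factor 2 > 1, so H_1 ≅ Z/2.
  H_2: rank ker ∂_2 − rank ∂_3 = (10 − 10) − 0 = 0, and there is no ∂_3, so H_2 ≅ 0.

H_0 ≅ Z,  H_1 ≅ Z/2,  H_2 = 0.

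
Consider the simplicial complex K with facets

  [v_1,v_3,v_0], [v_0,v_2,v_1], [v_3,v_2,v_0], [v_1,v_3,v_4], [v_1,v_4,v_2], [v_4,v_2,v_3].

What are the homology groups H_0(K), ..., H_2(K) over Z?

Order the vertices as v_0 < v_1 < v_2 < v_3 < v_4. Listing each simplex with vertices in this order, K has dimension 2 with simplices:

  0-simplices (5): [v_0], [v_1], [v_2], [v_3], [v_4]
  1-simplices (9): [v_0,v_1], [v_0,v_2], [v_0,v_3], [v_1,v_2], [v_1,v_3], [v_1,v_4], [v_2,v_3], [v_2,v_4], [v_3,v_4]
  2-simplices (6): [v_0,v_1,v_2], [v_0,v_1,v_3], [v_0,v_2,v_3], [v_1,v_2,v_4], [v_1,v_3,v_4], [v_2,v_3,v_4]

so the chain groups are C_0 ≅ Z^5, C_1 ≅ Z^9, C_2 ≅ Z^6.

Boundary ∂_1: C_1 → C_0 is given by ∂[p,q] = [q] − [p]. For instance
  ∂[v_0,v_1] = [v_1] − [v_0].
The resulting 5×9 matrix has rank 4, and its Smith normal form has invariant factors (1,1,1,1).

The boundary map ∂_2: C_2 → C_1 sends each 2-simplex [p,q,r] to [q,r] − [p,r] + [p,q]. For instance
  ∂[v_1,v_3,v_4] = [v_3,v_4] − [v_1,v_4] + [v_1,v_3],
  ∂[v_0,v_2,v_3] = [v_2,v_3] − [v_0,v_3] + [v_0,v_2].
The resulting 9×6 matrix has rank 5, and its Smith normal form has invariant factors (1,1,1,1,1).

From H_k ≅ ker(∂_k) / im(∂_{k+1}) we obtain:

  H_0: rank C_0 − rank ∂_1 = 5 − 4 = 1, and the invariant factors of ∂_1 are all 1, so H_0 ≅ Z.
  H_1: rank ker ∂_1 − rank ∂_2 = (9 − 4) − 5 = 0, and the invariant factors of ∂_2 are all 1, so H_1 ≅ 0.
  H_2: rank ker ∂_2 − rank ∂_3 = (6 − 5) − 0 = 1, and there is no ∂_3, so H_2 ≅ Z.

As a check, the Euler characteristic is 5 − 9 + 6 = 2, which agrees with 1 − 0 + 1 = 2.

H_0 = Z,  H_1 = 0,  H_2 = Z.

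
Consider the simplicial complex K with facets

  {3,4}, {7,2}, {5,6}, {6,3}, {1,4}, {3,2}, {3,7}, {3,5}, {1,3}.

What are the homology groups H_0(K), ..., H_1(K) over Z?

H_0 ≅ Z,  H_1 ≅ Z^3.

K has 7 vertices, 9 edges.
rank ∂_0 = 0, rank ∂_1 = 6 ⇒ b_0 = 7 − 0 − 6 = 1; all invariant factors of ∂_1 are 1 so no torsion. So H_0 = Z.
rank ∂_1 = 6, rank ∂_2 = 0 ⇒ b_1 = 9 − 6 − 0 = 3. So H_1 = Z^3.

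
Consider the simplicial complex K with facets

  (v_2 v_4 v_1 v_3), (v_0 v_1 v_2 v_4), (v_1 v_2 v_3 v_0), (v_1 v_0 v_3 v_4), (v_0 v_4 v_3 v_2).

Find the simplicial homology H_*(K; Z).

H_0 ≅ Z,  H_1 = 0,  H_2 = 0,  H_3 ≅ Z.

K has 5 vertices, 10 edges, 10 triangles, 5 3-simplices.
rank ∂_0 = 0, rank ∂_1 = 4 ⇒ b_0 = 5 − 0 − 4 = 1; all invariant factors of ∂_1 are 1 so no torsion. So H_0 = Z.
rank ∂_1 = 4, rank ∂_2 = 6 ⇒ b_1 = 10 − 4 − 6 = 0; all invariant factors of ∂_2 are 1 so no torsion. So H_1 = 0.
rank ∂_2 = 6, rank ∂_3 = 4 ⇒ b_2 = 10 − 6 − 4 = 0; all invariant factors of ∂_3 are 1 so no torsion. So H_2 = 0.
rank ∂_3 = 4, rank ∂_4 = 0 ⇒ b_3 = 5 − 4 − 0 = 1. So H_3 = Z.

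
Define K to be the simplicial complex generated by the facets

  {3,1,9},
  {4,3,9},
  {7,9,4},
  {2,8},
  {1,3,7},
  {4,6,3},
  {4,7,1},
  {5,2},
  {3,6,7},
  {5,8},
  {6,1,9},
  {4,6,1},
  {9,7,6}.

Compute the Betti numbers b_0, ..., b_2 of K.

Order the vertices as 1 < 2 < 3 < 4 < 5 < 6 < 7 < 8 < 9. Listing each simplex with vertices in this order, K has dimension 2 with simplices:

  0-simplices (9): [1], [2], [3], [4], [5], [6], [7], [8], [9]
  1-simplices (18): [1,3], [1,4], [1,6], [1,7], [1,9], [2,5], [2,8], [3,4], [3,6], [3,7], [3,9], [4,6], [4,7], [4,9], [5,8], [6,7], [6,9], [7,9]
  2-simplices (10): [1,3,7], [1,3,9], [1,4,6], [1,4,7], [1,6,9], [3,4,6], [3,4,9], [3,6,7], [4,7,9], [6,7,9]

giving chain groups C_0 ≅ Z^9, C_1 ≅ Z^18, C_2 ≅ Z^10.

∂_1: C_1 → C_0 maps an edge to its endpoints' difference, ∂[p,q] = q − p.
The 9×18 boundary matrix has rank 7 and Smith normal form diag(1,1,1,1,1,1,1).

∂_2: C_2 → C_1 acts by ∂[p,q,r] = [q,r] − [p,r] + [p,q]. For instance
  ∂[1,4,7] = [4,7] − [1,7] + [1,4],
  ∂[1,3,7] = [3,7] − [1,7] + [1,3].
This gives a 18×10 integer matrix of rank 10; reducing to Smith normal form yields diagonal entries (1,1,1,1,1,1,1,1,1,2).

Reading off H_k = ker ∂_k / im ∂_{k+1}:

  H_0: rank C_0 − rank ∂_1 = 9 − 7 = 2, and the invariant factors of ∂_1 are all 1, so H_0 ≅ Z^2.
  H_1: rank ker ∂_1 − rank ∂_2 = (18 − 7) − 10 = 1, and ∂_2 has invariant factor 2 > 1, so H_1 ≅ Z ⊕ Z/2.
  H_2: rank ker ∂_2 − rank ∂_3 = (10 − 10) − 0 = 0, and there is no ∂_3, so H_2 ≅ 0.

(K is a triangulation of the disjoint union of the real projective plane RP^2 and the circle S^1.)

Hence the Betti numbers are b_0 = 2, b_1 = 1, b_2 = 0.

b_0 = 2, b_1 = 1, b_2 = 0.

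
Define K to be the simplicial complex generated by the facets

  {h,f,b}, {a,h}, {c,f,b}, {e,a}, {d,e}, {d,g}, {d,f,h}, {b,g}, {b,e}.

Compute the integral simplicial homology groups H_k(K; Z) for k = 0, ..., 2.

H_0 ≅ Z,  H_1 ≅ Z^3,  H_2 = 0.

We work with the vertex ordering a < b < c < d < e < f < g < h. The simplices of K, each written with vertices in increasing order, are:

  0-simplices (8): a, b, c, d, e, f, g, h
  1-simplices (13): ae, ah, bc, be, bf, bg, bh, cf, de, df, dg, dh, fh
  2-simplices (3): bcf, bfh, dfh

giving chain groups C_0 ≅ Z^8, C_1 ≅ Z^13, C_2 ≅ Z^3.

∂_1: C_1 → C_0 sends each edge [p,q] (with p < q) to q − p.
The 8×13 boundary matrix has rank 7 and Smith normal form diag(1,1,1,1,1,1,1).

Boundary ∂_2: C_2 → C_1 sends each 2-simplex [p,q,r] to [q,r] − [p,r] + [p,q]. For instance
  ∂dfh = fh − dh + df,
  ∂bfh = fh − bh + bf.
The 13×3 boundary matrix has rank 3 and Smith normal form diag(1,1,1).

Computing H_k = (kernel of ∂_k) / (image of ∂_{k+1}):

  H_0: rank C_0 − rank ∂_1 = 8 − 7 = 1, and the invariant factors of ∂_1 are all 1, so H_0 ≅ Z.
  H_1: rank ker ∂_1 − rank ∂_2 = (13 − 7) − 3 = 3, and the invariant factors of ∂_2 are all 1, so H_1 ≅ Z^3.
  H_2: rank ker ∂_2 − rank ∂_3 = (3 − 3) − 0 = 0, and there is no ∂_3, so H_2 ≅ 0.

As a check, the Euler characteristic is 8 − 13 + 3 = -2, which agrees with 1 − 3 + 0 = -2.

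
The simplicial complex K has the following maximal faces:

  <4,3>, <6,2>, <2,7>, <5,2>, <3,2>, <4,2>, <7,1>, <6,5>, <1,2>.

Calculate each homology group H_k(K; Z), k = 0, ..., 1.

H_0 ≅ Z,  H_1 ≅ Z^3.

We work with the vertex ordering 1 < 2 < 3 < 4 < 5 < 6 < 7. The simplices of K, each written with vertices in increasing order, are:

  0-simplices (7): [1], [2], [3], [4], [5], [6], [7]
  1-simplices (9): [1,2], [1,7], [2,3], [2,4], [2,5], [2,6], [2,7], [3,4], [5,6]

giving chain groups C_0 ≅ Z^7, C_1 ≅ Z^9.

∂_1: C_1 → C_0 maps an edge to its endpoints' difference, ∂[p,q] = q − p. For instance
  ∂[3,4] = [4] − [3].
This gives a 7×9 integer matrix of rank 6; reducing to Smith normal form yields diagonal entries (1,1,1,1,1,1).

Reading off H_k = ker ∂_k / im ∂_{k+1}:

  H_0: rank C_0 − rank ∂_1 = 7 − 6 = 1, and the invariant factors of ∂_1 are all 1, so H_0 = Z.
  H_1: rank ker ∂_1 − rank ∂_2 = (9 − 6) − 0 = 3, and there is no ∂_2, so H_1 = Z^3.

As a check, the Euler characteristic is 7 − 9 = -2, which agrees with 1 − 3 = -2.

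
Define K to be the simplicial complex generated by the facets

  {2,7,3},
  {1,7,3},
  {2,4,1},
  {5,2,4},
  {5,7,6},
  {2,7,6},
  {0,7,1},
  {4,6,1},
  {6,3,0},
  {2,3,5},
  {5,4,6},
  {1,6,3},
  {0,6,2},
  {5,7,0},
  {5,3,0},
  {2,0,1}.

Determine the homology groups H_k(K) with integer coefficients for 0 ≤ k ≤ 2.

Order the vertices as 0 < 1 < 2 < 3 < 4 < 5 < 6 < 7. Listing each simplex with vertices in this order, K has dimension 2 with simplices:

  0-simplices (8): [0], [1], [2], [3], [4], [5], [6], [7]
  1-simplices (24): (24 of them)
  2-simplices (16): [0,1,2], [0,1,7], [0,2,6], [0,3,5], [0,3,6], [0,5,7], [1,2,4], [1,3,6], [1,3,7], [1,4,6], [2,3,5], [2,3,7], [2,4,5], [2,6,7], [4,5,6], [5,6,7]

Hence C_0 ≅ Z^8, C_1 ≅ Z^24, C_2 ≅ Z^16.

The boundary map ∂_1: C_1 → C_0 sends each edge [p,q] (with p < q) to q − p. For instance
  ∂[1,6] = [6] − [1].
This gives a 8×24 integer matrix of rank 7; reducing to Smith normal form yields diagonal entries (1,1,1,1,1,1,1).

Boundary ∂_2: C_2 → C_1 acts by ∂[p,q,r] = [q,r] − [p,r] + [p,q]. For instance
  ∂[1,4,6] = [4,6] − [1,6] + [1,4],
  ∂[0,3,6] = [3,6] − [0,6] + [0,3].
As a 24×16 matrix over Z this has rank 15, with invariant factors (1,1,1,1,1,1,1,1,1,1,1,1,1,1,1).

From H_k ≅ ker(∂_k) / im(∂_{k+1}) we obtain:

  H_0: rank C_0 − rank ∂_1 = 8 − 7 = 1, and the invariant factors of ∂_1 are all 1, so H_0 = Z.
  H_1: rank ker ∂_1 − rank ∂_2 = (24 − 7) − 15 = 2, and the invariant factors of ∂_2 are all 1, so H_1 = Z^2.
  H_2: rank ker ∂_2 − rank ∂_3 = (16 − 15) − 0 = 1, and there is no ∂_3, so H_2 = Z.

As a check, the Euler characteristic is 8 − 24 + 16 = 0, which agrees with 1 − 2 + 1 = 0.
(K is a triangulation of the torus T^2.)

H_0 = Z,  H_1 = Z^2,  H_2 = Z.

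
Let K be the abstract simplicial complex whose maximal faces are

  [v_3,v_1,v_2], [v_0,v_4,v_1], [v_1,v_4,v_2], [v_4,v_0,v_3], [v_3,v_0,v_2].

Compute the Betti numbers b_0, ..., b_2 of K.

b_0 = 1, b_1 = 1, b_2 = 0.

Order the vertices as v_0 < v_1 < v_2 < v_3 < v_4. Listing each simplex with vertices in this order, K has dimension 2 with simplices:

  0-simplices (5): [v_0], [v_1], [v_2], [v_3], [v_4]
  1-simplices (10): [v_0,v_1], [v_0,v_2], [v_0,v_3], [v_0,v_4], [v_1,v_2], [v_1,v_3], [v_1,v_4], [v_2,v_3], [v_2,v_4], [v_3,v_4]
  2-simplices (5): [v_0,v_1,v_4], [v_0,v_2,v_3], [v_0,v_3,v_4], [v_1,v_2,v_3], [v_1,v_2,v_4]

giving chain groups C_0 ≅ Z^5, C_1 ≅ Z^10, C_2 ≅ Z^5.

∂_1: C_1 → C_0 sends each edge [p,q] (with p < q) to q − p. For instance
  ∂[v_0,v_3] = [v_3] − [v_0].
This gives a 5×10 integer matrix of rank 4; reducing to Smith normal form yields diagonal entries (1,1,1,1).

∂_2: C_2 → C_1 acts by ∂[p,q,r] = [q,r] − [p,r] + [p,q]. For instance
  ∂[v_0,v_2,v_3] = [v_2,v_3] − [v_0,v_3] + [v_0,v_2],
  ∂[v_0,v_3,v_4] = [v_3,v_4] − [v_0,v_4] + [v_0,v_3].
This gives a 10×5 integer matrix of rank 5; reducing to Smith normal form yields diagonal entries (1,1,1,1,1).

Reading off H_k = ker ∂_k / im ∂_{k+1}:

  H_0: rank C_0 − rank ∂_1 = 5 − 4 = 1, and the invariant factors of ∂_1 are all 1, so H_0 ≅ Z.
  H_1: rank ker ∂_1 − rank ∂_2 = (10 − 4) − 5 = 1, and the invariant factors of ∂_2 are all 1, so H_1 ≅ Z.
  H_2: rank ker ∂_2 − rank ∂_3 = (5 − 5) − 0 = 0, and there is no ∂_3, so H_2 ≅ 0.

Hence the Betti numbers are b_0 = 1, b_1 = 1, b_2 = 0.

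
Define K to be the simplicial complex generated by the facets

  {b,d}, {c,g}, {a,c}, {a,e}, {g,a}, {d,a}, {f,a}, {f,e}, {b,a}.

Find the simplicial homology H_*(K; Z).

H_0 ≅ Z,  H_1 ≅ Z^3.

Order the vertices as a < b < c < d < e < f < g. Listing each simplex with vertices in this order, K has dimension 1 with simplices:

  0-simplices (7): a, b, c, d, e, f, g
  1-simplices (9): ab, ac, ad, ae, af, ag, bd, cg, ef

so the chain groups are C_0 ≅ Z^7, C_1 ≅ Z^9.

Boundary ∂_1: C_1 → C_0 is given by ∂[p,q] = [q] − [p]. For instance
  ∂ae = e − a.
The 7×9 boundary matrix has rank 6 and Smith normal form diag(1,1,1,1,1,1).

Now H_k = ker ∂_k / im ∂_{k+1}, so:

  H_0: rank C_0 − rank ∂_1 = 7 − 6 = 1, and the invariant factors of ∂_1 are all 1, so H_0 = Z.
  H_1: rank ker ∂_1 − rank ∂_2 = (9 − 6) − 0 = 3, and there is no ∂_2, so H_1 = Z^3.

As a check, the Euler characteristic is 7 − 9 = -2, which agrees with 1 − 3 = -2.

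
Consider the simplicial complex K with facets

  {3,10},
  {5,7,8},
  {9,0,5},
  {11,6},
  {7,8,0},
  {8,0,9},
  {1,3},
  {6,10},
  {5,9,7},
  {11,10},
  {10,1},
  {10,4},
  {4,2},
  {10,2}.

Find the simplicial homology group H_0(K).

We work with the vertex ordering 0 < 1 < 2 < 3 < 4 < 5 < 6 < 7 < 8 < 9 < 10 < 11. The simplices of K, each written with vertices in increasing order, are:

  0-simplices (12): [0], [1], [2], [3], [4], [5], [6], [7], [8], [9], [10], [11]
  1-simplices (19): [0,5], [0,7], [0,8], [0,9], [1,3], [1,10], [2,4], [2,10], [3,10], [4,10], [5,7], [5,8], [5,9], [6,10], [6,11], [7,8], [7,9], [8,9], [10,11]
  2-simplices (5): [0,5,9], [0,7,8], [0,8,9], [5,7,8], [5,7,9]

so the chain groups are C_0 ≅ Z^12, C_1 ≅ Z^19, C_2 ≅ Z^5.

∂_1: C_1 → C_0 is given by ∂[p,q] = [q] − [p]. For instance
  ∂[7,8] = [8] − [7].
The resulting 12×19 matrix has rank 10, and its Smith normal form has invariant factors (1,1,1,1,1,1,1,1,1,1).

The boundary map ∂_2: C_2 → C_1 maps a triangle to the signed sum of its edges. For instance
  ∂[5,7,9] = [7,9] − [5,9] + [5,7],
  ∂[0,5,9] = [5,9] − [0,9] + [0,5].
This gives a 19×5 integer matrix of rank 5; reducing to Smith normal form yields diagonal entries (1,1,1,1,1).

From H_k ≅ ker(∂_k) / im(∂_{k+1}) we obtain:

  H_0: rank C_0 − rank ∂_1 = 12 − 10 = 2, and the invariant factors of ∂_1 are all 1, so H_0 ≅ Z^2.

H_0 ≅ Z^2.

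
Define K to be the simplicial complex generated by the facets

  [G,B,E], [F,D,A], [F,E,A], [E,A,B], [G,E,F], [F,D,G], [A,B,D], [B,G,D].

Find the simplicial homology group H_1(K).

Order the vertices as A < B < D < E < F < G. Listing each simplex with vertices in this order, K has dimension 2 with simplices:

  0-simplices (6): A, B, D, E, F, G
  1-simplices (12): AB, AD, AE, AF, BD, BE, BG, DF, DG, EF, EG, FG
  2-simplices (8): ABD, ABE, ADF, AEF, BDG, BEG, DFG, EFG

giving chain groups C_0 ≅ Z^6, C_1 ≅ Z^12, C_2 ≅ Z^8.

The boundary map ∂_1: C_1 → C_0 maps an edge to its endpoints' difference, ∂[p,q] = q − p.
As a 6×12 matrix over Z this has rank 5, with invariant factors (1,1,1,1,1).

∂_2: C_2 → C_1 maps a triangle to the signed sum of its edges. For instance
  ∂ADF = DF − AF + AD,
  ∂BDG = DG − BG + BD.
The resulting 12×8 matrix has rank 7, and its Smith normal form has invariant factors (1,1,1,1,1,1,1).

Reading off H_k = ker ∂_k / im ∂_{k+1}:

  H_1: rank ker ∂_1 − rank ∂_2 = (12 − 5) − 7 = 0, and the invariant factors of ∂_2 are all 1, so H_1 ≅ 0.

H_1 ≅ 0.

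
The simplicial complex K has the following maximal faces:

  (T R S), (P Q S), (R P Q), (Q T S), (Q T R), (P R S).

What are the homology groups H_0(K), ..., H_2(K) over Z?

H_0 ≅ Z,  H_1 = 0,  H_2 ≅ Z.

Take the total order P < Q < R < S < T on the vertex set. Then K (dimension 2) consists of the simplices:

  0-simplices (5): P, Q, R, S, T
  1-simplices (9): PQ, PR, PS, QR, QS, QT, RS, RT, ST
  2-simplices (6): PQR, PQS, PRS, QRT, QST, RST

giving chain groups C_0 ≅ Z^5, C_1 ≅ Z^9, C_2 ≅ Z^6.

The boundary map ∂_1: C_1 → C_0 maps an edge to its endpoints' difference, ∂[p,q] = q − p. For instance
  ∂PQ = Q − P.
This gives a 5×9 integer matrix of rank 4; reducing to Smith normal form yields diagonal entries (1,1,1,1).

Boundary ∂_2: C_2 → C_1 acts by ∂[p,q,r] = [q,r] − [p,r] + [p,q]. For instance
  ∂PQR = QR − PR + PQ,
  ∂QST = ST − QT + QS.
The 9×6 boundary matrix has rank 5 and Smith normal form diag(1,1,1,1,1).

Computing H_k = (kernel of ∂_k) / (image of ∂_{k+1}):

  H_0: rank C_0 − rank ∂_1 = 5 − 4 = 1, and the invariant factors of ∂_1 are all 1, so H_0 = Z.
  H_1: rank ker ∂_1 − rank ∂_2 = (9 − 4) − 5 = 0, and the invariant factors of ∂_2 are all 1, so H_1 = 0.
  H_2: rank ker ∂_2 − rank ∂_3 = (6 − 5) − 0 = 1, and there is no ∂_3, so H_2 = Z.

(K is a triangulation of the 2-sphere S^2.)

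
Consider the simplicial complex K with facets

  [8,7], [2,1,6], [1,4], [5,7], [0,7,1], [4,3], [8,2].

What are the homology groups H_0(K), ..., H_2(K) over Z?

Take the total order 0 < 1 < 2 < 3 < 4 < 5 < 6 < 7 < 8 on the vertex set. Then K (dimension 2) consists of the simplices:

  0-simplices (9): [0], [1], [2], [3], [4], [5], [6], [7], [8]
  1-simplices (11): [0,1], [0,7], [1,2], [1,4], [1,6], [1,7], [2,6], [2,8], [3,4], [5,7], [7,8]
  2-simplices (2): [0,1,7], [1,2,6]

giving chain groups C_0 ≅ Z^9, C_1 ≅ Z^11, C_2 ≅ Z^2.

The boundary map ∂_1: C_1 → C_0 sends each edge [p,q] (with p < q) to q − p.
The resulting 9×11 matrix has rank 8, and its Smith normal form has invariant factors (1,1,1,1,1,1,1,1).

∂_2: C_2 → C_1 sends each 2-simplex [p,q,r] to [q,r] − [p,r] + [p,q]. For instance
  ∂[1,2,6] = [2,6] − [1,6] + [1,2],
  ∂[0,1,7] = [1,7] − [0,7] + [0,1].
As a 11×2 matrix over Z this has rank 2, with invariant factors (1,1).

Reading off H_k = ker ∂_k / im ∂_{k+1}:

  H_0: rank C_0 − rank ∂_1 = 9 − 8 = 1, and the invariant factors of ∂_1 are all 1, so H_0 ≅ Z.
  H_1: rank ker ∂_1 − rank ∂_2 = (11 − 8) − 2 = 1, and the invariant factors of ∂_2 are all 1, so H_1 ≅ Z.
  H_2: rank ker ∂_2 − rank ∂_3 = (2 − 2) − 0 = 0, and there is no ∂_3, so H_2 ≅ 0.

H_0 ≅ Z,  H_1 ≅ Z,  H_2 = 0.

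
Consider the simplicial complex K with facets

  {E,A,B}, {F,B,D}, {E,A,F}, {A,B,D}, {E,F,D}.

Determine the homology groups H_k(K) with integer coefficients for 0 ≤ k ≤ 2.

Fix the vertex order A < B < D < E < F and write every simplex with vertices in increasing order. Then dim K = 2 and the simplices of K are:

  0-simplices (5): A, B, D, E, F
  1-simplices (10): AB, AD, AE, AF, BD, BE, BF, DE, DF, EF
  2-simplices (5): ABD, ABE, AEF, BDF, DEF

so the chain groups are C_0 ≅ Z^5, C_1 ≅ Z^10, C_2 ≅ Z^5.

Boundary ∂_1: C_1 → C_0 maps an edge to its endpoints' difference, ∂[p,q] = q − p. For instance
  ∂BE = E − B.
The resulting 5×10 matrix has rank 4, and its Smith normal form has invariant factors (1,1,1,1).

The boundary map ∂_2: C_2 → C_1 acts by ∂[p,q,r] = [q,r] − [p,r] + [p,q]. For instance
  ∂ABD = BD − AD + AB,
  ∂AEF = EF − AF + AE.
This gives a 10×5 integer matrix of rank 5; reducing to Smith normal form yields diagonal entries (1,1,1,1,1).

Now H_k = ker ∂_k / im ∂_{k+1}, so:

  H_0: rank C_0 − rank ∂_1 = 5 − 4 = 1, and the invariant factors of ∂_1 are all 1, so H_0 = Z.
  H_1: rank ker ∂_1 − rank ∂_2 = (10 − 4) − 5 = 1, and the invariant factors of ∂_2 are all 1, so H_1 = Z.
  H_2: rank ker ∂_2 − rank ∂_3 = (5 − 5) − 0 = 0, and there is no ∂_3, so H_2 = 0.

As a check, the Euler characteristic is 5 − 10 + 5 = 0, which agrees with 1 − 1 + 0 = 0.

H_0 = Z,  H_1 = Z,  H_2 = 0.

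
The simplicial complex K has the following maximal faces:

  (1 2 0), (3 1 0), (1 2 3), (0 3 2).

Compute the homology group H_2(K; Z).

H_2 = Z.

Order the vertices as 0 < 1 < 2 < 3. Listing each simplex with vertices in this order, K has dimension 2 with simplices:

  0-simplices (4): [0], [1], [2], [3]
  1-simplices (6): [0,1], [0,2], [0,3], [1,2], [1,3], [2,3]
  2-simplices (4): [0,1,2], [0,1,3], [0,2,3], [1,2,3]

giving chain groups C_0 ≅ Z^4, C_1 ≅ Z^6, C_2 ≅ Z^4.

The boundary map ∂_1: C_1 → C_0 is given by ∂[p,q] = [q] − [p].
This gives a 4×6 integer matrix of rank 3; reducing to Smith normal form yields diagonal entries (1,1,1).

The boundary map ∂_2: C_2 → C_1 maps a triangle to the signed sum of its edges. For instance
  ∂[0,1,2] = [1,2] − [0,2] + [0,1],
  ∂[1,2,3] = [2,3] − [1,3] + [1,2].
The 6×4 boundary matrix has rank 3 and Smith normal form diag(1,1,1).

Reading off H_k = ker ∂_k / im ∂_{k+1}:

  H_2: rank ker ∂_2 − rank ∂_3 = (4 − 3) − 0 = 1, and there is no ∂_3, so H_2 = Z.

(K is a triangulation of the 2-sphere S^2.)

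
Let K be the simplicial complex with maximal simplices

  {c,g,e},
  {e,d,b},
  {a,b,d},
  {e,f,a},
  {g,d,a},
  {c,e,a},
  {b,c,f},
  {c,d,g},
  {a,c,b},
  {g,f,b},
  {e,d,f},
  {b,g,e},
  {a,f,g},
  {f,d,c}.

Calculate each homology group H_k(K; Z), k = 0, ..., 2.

We work with the vertex ordering a < b < c < d < e < f < g. The simplices of K, each written with vertices in increasing order, are:

  0-simplices (7): a, b, c, d, e, f, g
  1-simplices (21): ab, ac, ad, ae, af, ag, bc, bd, be, bf, bg, cd, ce, cf, cg, de, df, dg, ef, eg, fg
  2-simplices (14): abc, abd, ace, adg, aef, afg, bcf, bde, beg, bfg, cdf, cdg, ceg, def

giving chain groups C_0 ≅ Z^7, C_1 ≅ Z^21, C_2 ≅ Z^14.

The boundary map ∂_1: C_1 → C_0 is given by ∂[p,q] = [q] − [p]. For instance
  ∂de = e − d.
As a 7×21 matrix over Z this has rank 6, with invariant factors (1,1,1,1,1,1).

∂_2: C_2 → C_1 acts by ∂[p,q,r] = [q,r] − [p,r] + [p,q]. For instance
  ∂ceg = eg − cg + ce,
  ∂bcf = cf − bf + bc.
The 21×14 boundary matrix has rank 13 and Smith normal form diag(1,1,1,1,1,1,1,1,1,1,1,1,1).

Now H_k = ker ∂_k / im ∂_{k+1}, so:

  H_0: rank C_0 − rank ∂_1 = 7 − 6 = 1, and the invariant factors of ∂_1 are all 1, so H_0 ≅ Z.
  H_1: rank ker ∂_1 − rank ∂_2 = (21 − 6) − 13 = 2, and the invariant factors of ∂_2 are all 1, so H_1 ≅ Z^2.
  H_2: rank ker ∂_2 − rank ∂_3 = (14 − 13) − 0 = 1, and there is no ∂_3, so H_2 ≅ Z.

H_0 ≅ Z,  H_1 ≅ Z^2,  H_2 ≅ Z.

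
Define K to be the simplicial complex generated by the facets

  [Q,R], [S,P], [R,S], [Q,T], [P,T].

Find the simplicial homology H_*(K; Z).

Fix the vertex order P < Q < R < S < T and write every simplex with vertices in increasing order. Then dim K = 1 and the simplices of K are:

  0-simplices (5): P, Q, R, S, T
  1-simplices (5): PS, PT, QR, QT, RS

so the chain groups are C_0 ≅ Z^5, C_1 ≅ Z^5.

∂_1: C_1 → C_0 is given by ∂[p,q] = [q] − [p]. For instance
  ∂QT = T − Q.
The resulting 5×5 matrix has rank 4, and its Smith normal form has invariant factors (1,1,1,1).

From H_k ≅ ker(∂_k) / im(∂_{k+1}) we obtain:

  H_0: rank C_0 − rank ∂_1 = 5 − 4 = 1, and the invariant factors of ∂_1 are all 1, so H_0 ≅ Z.
  H_1: rank ker ∂_1 − rank ∂_2 = (5 − 4) − 0 = 1, and there is no ∂_2, so H_1 ≅ Z.

(K is a triangulation of the circle S^1.)

H_0 ≅ Z,  H_1 ≅ Z.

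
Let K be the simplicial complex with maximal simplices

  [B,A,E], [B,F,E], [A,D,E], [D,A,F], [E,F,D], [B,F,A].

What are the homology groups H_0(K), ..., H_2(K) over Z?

H_0 ≅ Z,  H_1 = 0,  H_2 ≅ Z.

We work with the vertex ordering A < B < D < E < F. The simplices of K, each written with vertices in increasing order, are:

  0-simplices (5): A, B, D, E, F
  1-simplices (9): AB, AD, AE, AF, BE, BF, DE, DF, EF
  2-simplices (6): ABE, ABF, ADE, ADF, BEF, DEF

Hence C_0 ≅ Z^5, C_1 ≅ Z^9, C_2 ≅ Z^6.

∂_1: C_1 → C_0 maps an edge to its endpoints' difference, ∂[p,q] = q − p. For instance
  ∂DF = F − D.
This gives a 5×9 integer matrix of rank 4; reducing to Smith normal form yields diagonal entries (1,1,1,1).

∂_2: C_2 → C_1 maps a triangle to the signed sum of its edges. For instance
  ∂BEF = EF − BF + BE,
  ∂ABF = BF − AF + AB.
The resulting 9×6 matrix has rank 5, and its Smith normal form has invariant factors (1,1,1,1,1).

Computing H_k = (kernel of ∂_k) / (image of ∂_{k+1}):

  H_0: rank C_0 − rank ∂_1 = 5 − 4 = 1, and the invariant factors of ∂_1 are all 1, so H_0 ≅ Z.
  H_1: rank ker ∂_1 − rank ∂_2 = (9 − 4) − 5 = 0, and the invariant factors of ∂_2 are all 1, so H_1 ≅ 0.
  H_2: rank ker ∂_2 − rank ∂_3 = (6 − 5) − 0 = 1, and there is no ∂_3, so H_2 ≅ Z.

As a check, the Euler characteristic is 5 − 9 + 6 = 2, which agrees with 1 − 0 + 1 = 2.
(K is a triangulation of the 2-sphere S^2.)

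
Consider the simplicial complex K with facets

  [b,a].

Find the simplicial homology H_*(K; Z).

H_0 ≅ Z,  H_1 = 0.

K has 2 vertices, 1 edge.
rank ∂_0 = 0, rank ∂_1 = 1 ⇒ b_0 = 2 − 0 − 1 = 1; all invariant factors of ∂_1 are 1 so no torsion. So H_0 ≅ Z.
rank ∂_1 = 1, rank ∂_2 = 0 ⇒ b_1 = 1 − 1 − 0 = 0. So H_1 ≅ 0.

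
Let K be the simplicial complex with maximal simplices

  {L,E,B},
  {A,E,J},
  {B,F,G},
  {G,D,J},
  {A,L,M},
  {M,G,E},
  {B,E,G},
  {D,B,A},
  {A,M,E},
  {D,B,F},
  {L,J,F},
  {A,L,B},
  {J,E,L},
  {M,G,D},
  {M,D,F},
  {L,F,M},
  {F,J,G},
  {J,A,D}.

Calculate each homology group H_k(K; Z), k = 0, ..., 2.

H_0 ≅ Z,  H_1 ≅ Z ⊕ Z/2Z,  H_2 = 0.

Order the vertices as A < B < D < E < F < G < J < L < M. Listing each simplex with vertices in this order, K has dimension 2 with simplices:

  0-simplices (9): A, B, D, E, F, G, J, L, M
  1-simplices (27): AB, AD, AE, AJ, AL, AM, BD, BE, BF, BG, BL, DF, DG, DJ, DM, EG, EJ, EL, EM, FG, FJ, FL, FM, GJ, GM, JL, LM
  2-simplices (18): ABD, ABL, ADJ, AEJ, AEM, ALM, BDF, BEG, BEL, BFG, DFM, DGJ, DGM, EGM, EJL, FGJ, FJL, FLM

so the chain groups are C_0 ≅ Z^9, C_1 ≅ Z^27, C_2 ≅ Z^18.

∂_1: C_1 → C_0 is given by ∂[p,q] = [q] − [p].
The resulting 9×27 matrix has rank 8, and its Smith normal form has invariant factors (1,1,1,1,1,1,1,1).

The boundary map ∂_2: C_2 → C_1 sends each 2-simplex [p,q,r] to [q,r] − [p,r] + [p,q]. For instance
  ∂EGM = GM − EM + EG,
  ∂FGJ = GJ − FJ + FG.
As a 27×18 matrix over Z this has rank 18, with invariant factors (1,1,1,1,1,1,1,1,1,1,1,1,1,1,1,1,1,2).

Computing H_k = (kernel of ∂_k) / (image of ∂_{k+1}):

  H_0: rank C_0 − rank ∂_1 = 9 − 8 = 1, and the invariant factors of ∂_1 are all 1, so H_0 ≅ Z.
  H_1: rank ker ∂_1 − rank ∂_2 = (27 − 8) − 18 = 1, and ∂_2 has invariant factor 2 > 1, so H_1 ≅ Z ⊕ Z/2Z.
  H_2: rank ker ∂_2 − rank ∂_3 = (18 − 18) − 0 = 0, and there is no ∂_3, so H_2 ≅ 0.

(K is a triangulation of the Klein bottle.)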